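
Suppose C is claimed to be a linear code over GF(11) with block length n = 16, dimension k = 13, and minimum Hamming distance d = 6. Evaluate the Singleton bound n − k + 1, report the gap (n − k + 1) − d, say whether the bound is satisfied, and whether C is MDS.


Singleton RHS = n − k + 1 = 4, slack = -2, bound violated (no such code; not MDS).

Singleton bound: d ≤ n − k + 1.
Here n = 16, k = 13, so n − k + 1 = 4.
Given d = 6, check d ≤ 4: NO.
Slack = (n − k + 1) − d = -2.
The slack is negative: d = 6 exceeds n − k + 1 = 4 by 2, so the Singleton bound is violated and no linear [16, 13, 6]_11 code can exist. In particular it is not MDS (MDS requires d = n − k + 1 exactly).
Description: the claimed parameters are [16, 13, 6]_11; such a code would be impossible (violates the Singleton bound).


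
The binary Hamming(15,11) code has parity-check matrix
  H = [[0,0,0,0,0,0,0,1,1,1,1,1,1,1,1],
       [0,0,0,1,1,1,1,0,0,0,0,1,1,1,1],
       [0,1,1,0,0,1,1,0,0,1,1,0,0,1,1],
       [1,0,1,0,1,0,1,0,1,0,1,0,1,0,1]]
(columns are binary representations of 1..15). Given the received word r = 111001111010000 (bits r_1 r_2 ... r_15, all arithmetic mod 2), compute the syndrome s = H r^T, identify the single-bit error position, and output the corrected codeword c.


s = (1, 0, 1, 1)^T, error position = 11, corrected codeword c = 111001111000000

Compute s = H r^T mod 2 one row at a time:
  s_1 = 1 + 1 + 0 + 1 + 0 + 0 + 0 + 0 = 3 ≡ 1 (mod 2).
  s_2 = 0 + 0 + 1 + 1 + 0 + 0 + 0 + 0 = 2 ≡ 0 (mod 2).
  s_3 = 1 + 1 + 1 + 1 + 0 + 1 + 0 + 0 = 5 ≡ 1 (mod 2).
  s_4 = 1 + 1 + 0 + 1 + 1 + 1 + 0 + 0 = 5 ≡ 1 (mod 2).
s = (1, 0, 1, 1)^T — this equals column 11 of H (binary 1011), so error is at position 11.
Correct: flip bit 11 of r = 111001111010000 to get c = 111001111000000.


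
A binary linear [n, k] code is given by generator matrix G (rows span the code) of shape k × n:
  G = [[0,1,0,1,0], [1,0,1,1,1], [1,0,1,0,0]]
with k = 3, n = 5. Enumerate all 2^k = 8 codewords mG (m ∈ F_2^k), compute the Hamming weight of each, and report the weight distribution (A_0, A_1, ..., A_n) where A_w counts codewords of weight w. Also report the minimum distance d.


Weight distribution: A_0 = 1, A_2 = 4, A_4 = 3. Minimum distance d = 2.

Enumerate all 2^3 = 8 messages m ∈ F_2^3.
For each, compute codeword c = mG in F_2^5, then tally its weight.
  m = 000 → c = 00000, weight = 0.
  m = 100 → c = 01010, weight = 2.
  m = 010 → c = 10111, weight = 4.
  m = 110 → c = 11101, weight = 4.
  m = 001 → c = 10100, weight = 2.
  m = 101 → c = 11110, weight = 4.
  m = 011 → c = 00011, weight = 2.
  m = 111 → c = 01001, weight = 2.
Tally weights:
  weight 0: 1 codewords.
  weight 2: 4 codewords.
  weight 4: 3 codewords.
Minimum distance d = smallest w > 0 with A_w > 0 = 2.
Sanity: Σ A_w = 8 = 2^3 = 8 ✓.


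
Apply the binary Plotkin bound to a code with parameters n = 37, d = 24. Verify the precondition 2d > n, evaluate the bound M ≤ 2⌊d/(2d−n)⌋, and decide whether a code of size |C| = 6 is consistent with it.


Plotkin bound M ≤ 4; given |C| = 6 > bound (violated).

Check applicability: 2d = 48, n = 37.
2d − n = 11 > 0, so Plotkin applies.
Compute d/(2d−n) = 24/11 ≈ 2.1818.
⌊d/(2d−n)⌋ = 2.
Plotkin bound: M ≤ 2·2 = 4.
Given |C| = 6, check: VIOLATED.
This |C| is above the Plotkin bound, so no binary code with n = 37, d = 24 and 6 codewords exists.


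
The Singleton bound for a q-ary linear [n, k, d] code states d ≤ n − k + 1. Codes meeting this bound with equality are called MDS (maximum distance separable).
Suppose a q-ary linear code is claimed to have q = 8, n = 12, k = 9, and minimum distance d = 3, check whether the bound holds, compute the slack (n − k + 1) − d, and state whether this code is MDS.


Singleton RHS = n − k + 1 = 4, slack = 1, bound satisfied, not MDS.

Singleton bound: d ≤ n − k + 1.
Here n = 12, k = 9, so n − k + 1 = 4.
Given d = 3, check d ≤ 4: YES.
Slack = (n − k + 1) − d = 1.
The code is NOT MDS (slack = 1 > 0).
Description: the claimed parameters are [12, 9, 3]_8; such a code would be non-MDS.


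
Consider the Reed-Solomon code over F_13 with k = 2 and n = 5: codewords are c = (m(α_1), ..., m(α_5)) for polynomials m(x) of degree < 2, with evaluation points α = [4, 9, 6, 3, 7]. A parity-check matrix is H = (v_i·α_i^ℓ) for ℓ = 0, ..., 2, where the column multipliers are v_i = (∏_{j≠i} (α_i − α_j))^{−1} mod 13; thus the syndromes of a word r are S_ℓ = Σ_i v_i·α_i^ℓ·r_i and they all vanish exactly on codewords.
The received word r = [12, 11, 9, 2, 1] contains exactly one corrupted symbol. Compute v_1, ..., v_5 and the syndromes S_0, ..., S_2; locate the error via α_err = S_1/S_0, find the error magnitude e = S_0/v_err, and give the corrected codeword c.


S = (3, 9, 1), error at position 4, error magnitude e = 8, c = [12, 11, 9, 7, 1].

Step 1: column multipliers v_i = (∏_{j≠i}(α_i − α_j))^{−1} mod 13.
  i = 1 (α = 4): (4−9)(4−6)(4−3)(4−7) = (−5)·(−2)·1·(−3) = −30 ≡ 9, so v_1 = 9^{−1} = 3 (mod 13).
  i = 2 (α = 9): (9−4)(9−6)(9−3)(9−7) = 5·3·6·2 = 180 ≡ 11, so v_2 = 11^{−1} = 6 (mod 13).
  i = 3 (α = 6): (6−4)(6−9)(6−3)(6−7) = 2·(−3)·3·(−1) = 18 ≡ 5, so v_3 = 5^{−1} = 8 (mod 13).
  i = 4 (α = 3): (3−4)(3−9)(3−6)(3−7) = (−1)·(−6)·(−3)·(−4) = 72 ≡ 7, so v_4 = 7^{−1} = 2 (mod 13).
  i = 5 (α = 7): (7−4)(7−9)(7−6)(7−3) = 3·(−2)·1·4 = −24 ≡ 2, so v_5 = 2^{−1} = 7 (mod 13).
  v = [3, 6, 8, 2, 7].
Step 2: syndromes of r = [12, 11, 9, 2, 1] (all sums mod 13).
  S_0 = Σ v_i r_i = 3·12 + 6·11 + 8·9 + 2·2 + 7·1 = 185 ≡ 3.
  S_1 = Σ v_i α_i r_i = 3·4·12 + 6·9·11 + 8·6·9 + 2·3·2 + 7·7·1 = 1231 ≡ 9.
  α_i^2 mod 13 = [3, 3, 10, 9, 10].
  S_2 = Σ v_i α_i^2 r_i = 3·3·12 + 6·3·11 + 8·10·9 + 2·9·2 + 7·10·1 = 1132 ≡ 1.
  S = (3, 9, 1) ≠ 0, so r is not a codeword (an error is present).
Step 3: locate the error. For a single error e at position i, S_ℓ = v_i·e·α_i^ℓ, so α_err = S_1/S_0.
  S_0^{−1} = 3^{−1} = 9 (mod 13), so α_err = 9·9 = 81 ≡ 3 = α_4. Error position i = 4.
  Consistency check: S_2/S_1 = 1·3 = 3 ≡ 3 = α_err ✓ (single-error assumption holds).
Step 4: error magnitude e = S_0/v_4 = S_0·∏_{j≠4}(α_4 − α_j) = 3·7 = 21 ≡ 8 (mod 13).
Step 5: correct position 4: c_4 = r_4 − e = 2 − 8 ≡ 7 (mod 13). Hence c = [12, 11, 9, 7, 1].
  Check: interpolating c through the α_i gives m(x) = 5 + 5·x (degree < 2) with m(α_i) = c_i for every i, so c is indeed a codeword.


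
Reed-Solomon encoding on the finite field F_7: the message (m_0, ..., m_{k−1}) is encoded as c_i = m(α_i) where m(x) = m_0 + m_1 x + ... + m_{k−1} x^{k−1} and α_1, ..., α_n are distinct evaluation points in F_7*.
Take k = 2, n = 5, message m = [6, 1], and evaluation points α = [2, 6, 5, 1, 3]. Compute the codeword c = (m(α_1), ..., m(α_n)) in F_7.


c = [1, 5, 4, 0, 2]

Message polynomial: m(x) = 6 + 1·x (mod 7).
For each evaluation point α_i, compute m(α_i) mod 7:
  α_1 = 2: Horner steps 1 → 1, so m(2) = 1.
  α_2 = 6: Horner steps 1 → 5, so m(6) = 5.
  α_3 = 5: Horner steps 1 → 4, so m(5) = 4.
  α_4 = 1: Horner steps 1 → 0, so m(1) = 0.
  α_5 = 3: Horner steps 1 → 2, so m(3) = 2.
Codeword c = [1, 5, 4, 0, 2] ∈ F_7^5.


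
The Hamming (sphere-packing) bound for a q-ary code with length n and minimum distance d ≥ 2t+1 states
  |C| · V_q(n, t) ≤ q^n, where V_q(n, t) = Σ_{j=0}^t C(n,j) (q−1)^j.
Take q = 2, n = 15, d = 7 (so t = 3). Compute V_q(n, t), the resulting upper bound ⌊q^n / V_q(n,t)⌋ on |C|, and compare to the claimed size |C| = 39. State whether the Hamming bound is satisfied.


V_q(n, t) = 576, q^n = 32768, Hamming bound = 56, |C| = 39 ≤ bound (satisfied).

Step 1: Compute V_q(n, t) = Σ_{j=0}^3 C(n, j) (q−1)^j.
  j = 0: C(15,0)·(1)^0 = 1·1 = 1.
  j = 1: C(15,1)·(1)^1 = 15·1 = 15.
  j = 2: C(15,2)·(1)^2 = 105·1 = 105.
  j = 3: C(15,3)·(1)^3 = 455·1 = 455.
  V_q(n, t) = 1 + 15 + 105 + 455 = 576.
Step 2: q^n = 2^15 = 32768.
Step 3: Hamming bound ⌊q^n / V_q(n,t)⌋ = ⌊32768/576⌋ = 56.
Step 4: Compare |C| = 39 to 56: satisfied.
The claimed |C| lies below the Hamming bound.


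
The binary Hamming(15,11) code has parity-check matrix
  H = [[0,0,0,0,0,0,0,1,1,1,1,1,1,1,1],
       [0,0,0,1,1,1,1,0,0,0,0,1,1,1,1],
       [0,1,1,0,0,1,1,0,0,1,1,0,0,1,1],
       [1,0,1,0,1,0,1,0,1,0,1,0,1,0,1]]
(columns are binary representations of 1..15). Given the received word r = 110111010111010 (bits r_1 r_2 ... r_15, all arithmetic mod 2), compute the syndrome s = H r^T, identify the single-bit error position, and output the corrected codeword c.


s = (1, 1, 1, 1)^T, error position = 15, corrected codeword c = 110111010111011

Compute s = H r^T mod 2 one row at a time:
  s_1 = 1 + 0 + 1 + 1 + 1 + 0 + 1 + 0 = 5 ≡ 1 (mod 2).
  s_2 = 1 + 1 + 1 + 0 + 1 + 0 + 1 + 0 = 5 ≡ 1 (mod 2).
  s_3 = 1 + 0 + 1 + 0 + 1 + 1 + 1 + 0 = 5 ≡ 1 (mod 2).
  s_4 = 1 + 0 + 1 + 0 + 0 + 1 + 0 + 0 = 3 ≡ 1 (mod 2).
s = (1, 1, 1, 1)^T — this equals column 15 of H (binary 1111), so error is at position 15.
Correct: flip bit 15 of r = 110111010111010 to get c = 110111010111011.


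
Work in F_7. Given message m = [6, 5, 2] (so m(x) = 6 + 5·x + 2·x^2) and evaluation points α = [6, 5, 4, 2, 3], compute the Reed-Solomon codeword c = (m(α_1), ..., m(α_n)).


c = [3, 4, 2, 3, 4]

Message polynomial: m(x) = 6 + 5·x + 2·x^2 (mod 7).
For each evaluation point α_i, compute m(α_i) mod 7:
  α_1 = 6: Horner steps 2 → 3 → 3, so m(6) = 3.
  α_2 = 5: Horner steps 2 → 1 → 4, so m(5) = 4.
  α_3 = 4: Horner steps 2 → 6 → 2, so m(4) = 2.
  α_4 = 2: Horner steps 2 → 2 → 3, so m(2) = 3.
  α_5 = 3: Horner steps 2 → 4 → 4, so m(3) = 4.
Codeword c = [3, 4, 2, 3, 4] ∈ F_7^5.


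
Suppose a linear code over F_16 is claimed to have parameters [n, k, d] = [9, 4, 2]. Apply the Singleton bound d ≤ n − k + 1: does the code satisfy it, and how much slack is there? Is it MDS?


Singleton RHS = n − k + 1 = 6, slack = 4, bound satisfied, not MDS.

Singleton bound: d ≤ n − k + 1.
Here n = 9, k = 4, so n − k + 1 = 6.
Given d = 2, check d ≤ 6: YES.
Slack = (n − k + 1) − d = 4.
The code is NOT MDS (slack = 4 > 0).
Description: the claimed parameters are [9, 4, 2]_16; such a code would be non-MDS.


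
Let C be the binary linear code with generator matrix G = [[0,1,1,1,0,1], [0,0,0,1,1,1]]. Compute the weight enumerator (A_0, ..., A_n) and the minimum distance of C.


Weight distribution: A_0 = 1, A_3 = 2, A_4 = 1. Minimum distance d = 3.

Enumerate all 2^2 = 4 messages m ∈ F_2^2.
For each, compute codeword c = mG in F_2^6, then tally its weight.
  m = 00 → c = 000000, weight = 0.
  m = 10 → c = 011101, weight = 4.
  m = 01 → c = 000111, weight = 3.
  m = 11 → c = 011010, weight = 3.
Tally weights:
  weight 0: 1 codewords.
  weight 3: 2 codewords.
  weight 4: 1 codewords.
Minimum distance d = smallest w > 0 with A_w > 0 = 3.
Sanity: Σ A_w = 4 = 2^2 = 4 ✓.


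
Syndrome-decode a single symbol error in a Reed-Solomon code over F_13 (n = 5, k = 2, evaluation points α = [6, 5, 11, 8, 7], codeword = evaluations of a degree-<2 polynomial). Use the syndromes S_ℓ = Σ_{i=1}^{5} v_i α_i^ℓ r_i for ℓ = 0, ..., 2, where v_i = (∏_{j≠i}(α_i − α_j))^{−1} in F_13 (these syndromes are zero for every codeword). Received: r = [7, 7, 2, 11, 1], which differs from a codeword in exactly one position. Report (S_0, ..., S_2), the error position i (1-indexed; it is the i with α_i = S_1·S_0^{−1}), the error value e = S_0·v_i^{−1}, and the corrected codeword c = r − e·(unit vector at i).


S = (1, 6, 10), error at position 1, error magnitude e = 3, c = [4, 7, 2, 11, 1].

Step 1: column multipliers v_i = (∏_{j≠i}(α_i − α_j))^{−1} mod 13.
  i = 1 (α = 6): (6−5)(6−11)(6−8)(6−7) = 1·(−5)·(−2)·(−1) = −10 ≡ 3, so v_1 = 3^{−1} = 9 (mod 13).
  i = 2 (α = 5): (5−6)(5−11)(5−8)(5−7) = (−1)·(−6)·(−3)·(−2) = 36 ≡ 10, so v_2 = 10^{−1} = 4 (mod 13).
  i = 3 (α = 11): (11−6)(11−5)(11−8)(11−7) = 5·6·3·4 = 360 ≡ 9, so v_3 = 9^{−1} = 3 (mod 13).
  i = 4 (α = 8): (8−6)(8−5)(8−11)(8−7) = 2·3·(−3)·1 = −18 ≡ 8, so v_4 = 8^{−1} = 5 (mod 13).
  i = 5 (α = 7): (7−6)(7−5)(7−11)(7−8) = 1·2·(−4)·(−1) = 8 ≡ 8, so v_5 = 8^{−1} = 5 (mod 13).
  v = [9, 4, 3, 5, 5].
Step 2: syndromes of r = [7, 7, 2, 11, 1] (all sums mod 13).
  S_0 = Σ v_i r_i = 9·7 + 4·7 + 3·2 + 5·11 + 5·1 = 157 ≡ 1.
  S_1 = Σ v_i α_i r_i = 9·6·7 + 4·5·7 + 3·11·2 + 5·8·11 + 5·7·1 = 1059 ≡ 6.
  α_i^2 mod 13 = [10, 12, 4, 12, 10].
  S_2 = Σ v_i α_i^2 r_i = 9·10·7 + 4·12·7 + 3·4·2 + 5·12·11 + 5·10·1 = 1700 ≡ 10.
  S = (1, 6, 10) ≠ 0, so r is not a codeword (an error is present).
Step 3: locate the error. For a single error e at position i, S_ℓ = v_i·e·α_i^ℓ, so α_err = S_1/S_0.
  S_0^{−1} = 1^{−1} = 1 (mod 13), so α_err = 6·1 = 6 ≡ 6 = α_1. Error position i = 1.
  Consistency check: S_2/S_1 = 10·11 = 110 ≡ 6 = α_err ✓ (single-error assumption holds).
Step 4: error magnitude e = S_0/v_1 = S_0·∏_{j≠1}(α_1 − α_j) = 1·3 = 3 ≡ 3 (mod 13).
Step 5: correct position 1: c_1 = r_1 − e = 7 − 3 ≡ 4 (mod 13). Hence c = [4, 7, 2, 11, 1].
  Check: interpolating c through the α_i gives m(x) = 9 + 10·x (degree < 2) with m(α_i) = c_i for every i, so c is indeed a codeword.


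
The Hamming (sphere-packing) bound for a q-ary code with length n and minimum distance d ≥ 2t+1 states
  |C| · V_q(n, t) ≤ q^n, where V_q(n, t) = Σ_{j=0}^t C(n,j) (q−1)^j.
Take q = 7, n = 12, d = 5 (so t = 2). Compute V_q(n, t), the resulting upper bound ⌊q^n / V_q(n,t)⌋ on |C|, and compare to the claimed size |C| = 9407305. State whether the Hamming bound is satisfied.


V_q(n, t) = 2449, q^n = 13841287201, Hamming bound = 5651811, |C| = 9407305 > bound (violated).

Step 1: Compute V_q(n, t) = Σ_{j=0}^2 C(n, j) (q−1)^j.
  j = 0: C(12,0)·(6)^0 = 1·1 = 1.
  j = 1: C(12,1)·(6)^1 = 12·6 = 72.
  j = 2: C(12,2)·(6)^2 = 66·36 = 2376.
  V_q(n, t) = 1 + 72 + 2376 = 2449.
Step 2: q^n = 7^12 = 13841287201.
Step 3: Hamming bound ⌊q^n / V_q(n,t)⌋ = ⌊13841287201/2449⌋ = 5651811.
Step 4: Compare |C| = 9407305 to 5651811: violated.
The claimed |C| lies above the Hamming bound, so no 7-ary code of length 12 with d ≥ 5 can have 9407305 codewords.


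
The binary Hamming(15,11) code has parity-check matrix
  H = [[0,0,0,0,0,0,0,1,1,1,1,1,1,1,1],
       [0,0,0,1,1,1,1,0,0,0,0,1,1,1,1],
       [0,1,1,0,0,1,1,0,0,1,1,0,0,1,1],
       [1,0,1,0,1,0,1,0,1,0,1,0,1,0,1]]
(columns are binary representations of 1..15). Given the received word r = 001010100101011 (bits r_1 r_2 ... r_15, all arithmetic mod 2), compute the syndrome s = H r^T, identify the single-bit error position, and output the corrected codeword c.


s = (0, 1, 1, 0)^T, error position = 6, corrected codeword c = 001011100101011

Compute s = H r^T mod 2 one row at a time:
  s_1 = 0 + 0 + 1 + 0 + 1 + 0 + 1 + 1 = 4 ≡ 0 (mod 2).
  s_2 = 0 + 1 + 0 + 1 + 1 + 0 + 1 + 1 = 5 ≡ 1 (mod 2).
  s_3 = 0 + 1 + 0 + 1 + 1 + 0 + 1 + 1 = 5 ≡ 1 (mod 2).
  s_4 = 0 + 1 + 1 + 1 + 0 + 0 + 0 + 1 = 4 ≡ 0 (mod 2).
s = (0, 1, 1, 0)^T — this equals column 6 of H (binary 0110), so error is at position 6.
Correct: flip bit 6 of r = 001010100101011 to get c = 001011100101011.


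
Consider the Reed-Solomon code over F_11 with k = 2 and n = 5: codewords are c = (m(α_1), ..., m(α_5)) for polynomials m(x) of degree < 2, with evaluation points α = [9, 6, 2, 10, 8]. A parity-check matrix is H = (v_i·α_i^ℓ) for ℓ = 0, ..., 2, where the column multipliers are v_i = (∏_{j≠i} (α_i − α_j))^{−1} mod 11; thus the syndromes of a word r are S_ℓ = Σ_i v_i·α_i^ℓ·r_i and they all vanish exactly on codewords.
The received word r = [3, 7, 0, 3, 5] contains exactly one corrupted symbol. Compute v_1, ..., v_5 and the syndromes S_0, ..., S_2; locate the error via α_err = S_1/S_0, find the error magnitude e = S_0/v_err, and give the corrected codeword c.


S = (10, 2, 7), error at position 1, error magnitude e = 10, c = [4, 7, 0, 3, 5].

Step 1: column multipliers v_i = (∏_{j≠i}(α_i − α_j))^{−1} mod 11.
  i = 1 (α = 9): (9−6)(9−2)(9−10)(9−8) = 3·7·(−1)·1 = −21 ≡ 1, so v_1 = 1^{−1} = 1 (mod 11).
  i = 2 (α = 6): (6−9)(6−2)(6−10)(6−8) = (−3)·4·(−4)·(−2) = −96 ≡ 3, so v_2 = 3^{−1} = 4 (mod 11).
  i = 3 (α = 2): (2−9)(2−6)(2−10)(2−8) = (−7)·(−4)·(−8)·(−6) = 1344 ≡ 2, so v_3 = 2^{−1} = 6 (mod 11).
  i = 4 (α = 10): (10−9)(10−6)(10−2)(10−8) = 1·4·8·2 = 64 ≡ 9, so v_4 = 9^{−1} = 5 (mod 11).
  i = 5 (α = 8): (8−9)(8−6)(8−2)(8−10) = (−1)·2·6·(−2) = 24 ≡ 2, so v_5 = 2^{−1} = 6 (mod 11).
  v = [1, 4, 6, 5, 6].
Step 2: syndromes of r = [3, 7, 0, 3, 5] (all sums mod 11).
  S_0 = Σ v_i r_i = 1·3 + 4·7 + 6·0 + 5·3 + 6·5 = 76 ≡ 10.
  S_1 = Σ v_i α_i r_i = 1·9·3 + 4·6·7 + 6·2·0 + 5·10·3 + 6·8·5 = 585 ≡ 2.
  α_i^2 mod 11 = [4, 3, 4, 1, 9].
  S_2 = Σ v_i α_i^2 r_i = 1·4·3 + 4·3·7 + 6·4·0 + 5·1·3 + 6·9·5 = 381 ≡ 7.
  S = (10, 2, 7) ≠ 0, so r is not a codeword (an error is present).
Step 3: locate the error. For a single error e at position i, S_ℓ = v_i·e·α_i^ℓ, so α_err = S_1/S_0.
  S_0^{−1} = 10^{−1} = 10 (mod 11), so α_err = 2·10 = 20 ≡ 9 = α_1. Error position i = 1.
  Consistency check: S_2/S_1 = 7·6 = 42 ≡ 9 = α_err ✓ (single-error assumption holds).
Step 4: error magnitude e = S_0/v_1 = S_0·∏_{j≠1}(α_1 − α_j) = 10·1 = 10 ≡ 10 (mod 11).
Step 5: correct position 1: c_1 = r_1 − e = 3 − 10 ≡ 4 (mod 11). Hence c = [4, 7, 0, 3, 5].
  Check: interpolating c through the α_i gives m(x) = 2 + 10·x (degree < 2) with m(α_i) = c_i for every i, so c is indeed a codeword.


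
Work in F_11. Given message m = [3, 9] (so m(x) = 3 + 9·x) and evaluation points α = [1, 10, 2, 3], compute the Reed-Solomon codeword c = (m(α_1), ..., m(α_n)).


c = [1, 5, 10, 8]

Message polynomial: m(x) = 3 + 9·x (mod 11).
For each evaluation point α_i, compute m(α_i) mod 11:
  α_1 = 1: Horner steps 9 → 1, so m(1) = 1.
  α_2 = 10: Horner steps 9 → 5, so m(10) = 5.
  α_3 = 2: Horner steps 9 → 10, so m(2) = 10.
  α_4 = 3: Horner steps 9 → 8, so m(3) = 8.
Codeword c = [1, 5, 10, 8] ∈ F_11^4.


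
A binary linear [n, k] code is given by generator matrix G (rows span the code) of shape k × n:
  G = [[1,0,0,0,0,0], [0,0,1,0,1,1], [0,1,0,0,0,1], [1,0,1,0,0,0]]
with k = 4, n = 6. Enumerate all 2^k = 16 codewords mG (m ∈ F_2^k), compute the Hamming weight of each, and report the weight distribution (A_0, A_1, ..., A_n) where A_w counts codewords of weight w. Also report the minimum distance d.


Weight distribution: A_0 = 1, A_1 = 2, A_2 = 4, A_3 = 6, A_4 = 3. Minimum distance d = 1.

Enumerate all 2^4 = 16 messages m ∈ F_2^4.
For each, compute codeword c = mG in F_2^6, then tally its weight.
  m = 0000 → c = 000000, weight = 0.
  m = 1000 → c = 100000, weight = 1.
  m = 0100 → c = 001011, weight = 3.
  m = 1100 → c = 101011, weight = 4.
  m = 0010 → c = 010001, weight = 2.
  m = 1010 → c = 110001, weight = 3.
  m = 0110 → c = 011010, weight = 3.
  m = 1110 → c = 111010, weight = 4.
  m = 0001 → c = 101000, weight = 2.
  m = 1001 → c = 001000, weight = 1.
  m = 0101 → c = 100011, weight = 3.
  m = 1101 → c = 000011, weight = 2.
  m = 0011 → c = 111001, weight = 4.
  m = 1011 → c = 011001, weight = 3.
  m = 0111 → c = 110010, weight = 3.
  m = 1111 → c = 010010, weight = 2.
Tally weights:
  weight 0: 1 codewords.
  weight 1: 2 codewords.
  weight 2: 4 codewords.
  weight 3: 6 codewords.
  weight 4: 3 codewords.
Minimum distance d = smallest w > 0 with A_w > 0 = 1.
Sanity: Σ A_w = 16 = 2^4 = 16 ✓.


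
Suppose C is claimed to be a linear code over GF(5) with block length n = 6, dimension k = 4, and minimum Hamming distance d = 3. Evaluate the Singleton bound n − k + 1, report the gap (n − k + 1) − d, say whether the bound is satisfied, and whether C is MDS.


Singleton RHS = n − k + 1 = 3, slack = 0, bound satisfied, MDS.

Singleton bound: d ≤ n − k + 1.
Here n = 6, k = 4, so n − k + 1 = 3.
Given d = 3, check d ≤ 3: YES.
Slack = (n − k + 1) − d = 0.
The code is MDS (slack = 0).
Description: the claimed parameters are [6, 4, 3]_5; such a code would be MDS (meets Singleton bound).


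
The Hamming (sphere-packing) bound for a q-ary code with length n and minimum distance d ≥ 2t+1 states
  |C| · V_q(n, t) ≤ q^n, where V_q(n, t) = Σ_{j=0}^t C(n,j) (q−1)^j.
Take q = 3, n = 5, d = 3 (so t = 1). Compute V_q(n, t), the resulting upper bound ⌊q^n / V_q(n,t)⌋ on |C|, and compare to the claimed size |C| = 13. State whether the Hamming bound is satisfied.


V_q(n, t) = 11, q^n = 243, Hamming bound = 22, |C| = 13 ≤ bound (satisfied).

Step 1: Compute V_q(n, t) = Σ_{j=0}^1 C(n, j) (q−1)^j.
  j = 0: C(5,0)·(2)^0 = 1·1 = 1.
  j = 1: C(5,1)·(2)^1 = 5·2 = 10.
  V_q(n, t) = 1 + 10 = 11.
Step 2: q^n = 3^5 = 243.
Step 3: Hamming bound ⌊q^n / V_q(n,t)⌋ = ⌊243/11⌋ = 22.
Step 4: Compare |C| = 13 to 22: satisfied.
The claimed |C| lies below the Hamming bound.


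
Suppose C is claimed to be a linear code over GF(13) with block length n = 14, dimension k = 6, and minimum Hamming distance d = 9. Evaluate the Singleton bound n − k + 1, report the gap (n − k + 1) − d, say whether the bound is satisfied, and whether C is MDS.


Singleton RHS = n − k + 1 = 9, slack = 0, bound satisfied, MDS.

Singleton bound: d ≤ n − k + 1.
Here n = 14, k = 6, so n − k + 1 = 9.
Given d = 9, check d ≤ 9: YES.
Slack = (n − k + 1) − d = 0.
The code is MDS (slack = 0).
Description: the claimed parameters are [14, 6, 9]_13; such a code would be MDS (meets Singleton bound).


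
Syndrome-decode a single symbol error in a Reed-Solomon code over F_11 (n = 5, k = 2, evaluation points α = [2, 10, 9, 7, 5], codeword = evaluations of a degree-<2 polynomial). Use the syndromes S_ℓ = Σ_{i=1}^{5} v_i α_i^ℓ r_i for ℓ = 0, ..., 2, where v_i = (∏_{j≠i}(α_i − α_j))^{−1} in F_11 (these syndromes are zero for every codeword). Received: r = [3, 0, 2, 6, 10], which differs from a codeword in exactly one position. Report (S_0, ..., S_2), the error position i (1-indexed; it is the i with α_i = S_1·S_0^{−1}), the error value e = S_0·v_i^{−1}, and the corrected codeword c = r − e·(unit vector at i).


S = (5, 10, 9), error at position 1, error magnitude e = 9, c = [5, 0, 2, 6, 10].

Step 1: column multipliers v_i = (∏_{j≠i}(α_i − α_j))^{−1} mod 11.
  i = 1 (α = 2): (2−10)(2−9)(2−7)(2−5) = (−8)·(−7)·(−5)·(−3) = 840 ≡ 4, so v_1 = 4^{−1} = 3 (mod 11).
  i = 2 (α = 10): (10−2)(10−9)(10−7)(10−5) = 8·1·3·5 = 120 ≡ 10, so v_2 = 10^{−1} = 10 (mod 11).
  i = 3 (α = 9): (9−2)(9−10)(9−7)(9−5) = 7·(−1)·2·4 = −56 ≡ 10, so v_3 = 10^{−1} = 10 (mod 11).
  i = 4 (α = 7): (7−2)(7−10)(7−9)(7−5) = 5·(−3)·(−2)·2 = 60 ≡ 5, so v_4 = 5^{−1} = 9 (mod 11).
  i = 5 (α = 5): (5−2)(5−10)(5−9)(5−7) = 3·(−5)·(−4)·(−2) = −120 ≡ 1, so v_5 = 1^{−1} = 1 (mod 11).
  v = [3, 10, 10, 9, 1].
Step 2: syndromes of r = [3, 0, 2, 6, 10] (all sums mod 11).
  S_0 = Σ v_i r_i = 3·3 + 10·0 + 10·2 + 9·6 + 1·10 = 93 ≡ 5.
  S_1 = Σ v_i α_i r_i = 3·2·3 + 10·10·0 + 10·9·2 + 9·7·6 + 1·5·10 = 626 ≡ 10.
  α_i^2 mod 11 = [4, 1, 4, 5, 3].
  S_2 = Σ v_i α_i^2 r_i = 3·4·3 + 10·1·0 + 10·4·2 + 9·5·6 + 1·3·10 = 416 ≡ 9.
  S = (5, 10, 9) ≠ 0, so r is not a codeword (an error is present).
Step 3: locate the error. For a single error e at position i, S_ℓ = v_i·e·α_i^ℓ, so α_err = S_1/S_0.
  S_0^{−1} = 5^{−1} = 9 (mod 11), so α_err = 10·9 = 90 ≡ 2 = α_1. Error position i = 1.
  Consistency check: S_2/S_1 = 9·10 = 90 ≡ 2 = α_err ✓ (single-error assumption holds).
Step 4: error magnitude e = S_0/v_1 = S_0·∏_{j≠1}(α_1 − α_j) = 5·4 = 20 ≡ 9 (mod 11).
Step 5: correct position 1: c_1 = r_1 − e = 3 − 9 ≡ 5 (mod 11). Hence c = [5, 0, 2, 6, 10].
  Check: interpolating c through the α_i gives m(x) = 9 + 9·x (degree < 2) with m(α_i) = c_i for every i, so c is indeed a codeword.


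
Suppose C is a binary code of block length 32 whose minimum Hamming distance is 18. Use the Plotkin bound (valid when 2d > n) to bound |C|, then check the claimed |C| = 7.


Plotkin bound M ≤ 8; given |C| = 7 ≤ bound (satisfied).

Check applicability: 2d = 36, n = 32.
2d − n = 4 > 0, so Plotkin applies.
Compute d/(2d−n) = 18/4 ≈ 4.5000.
⌊d/(2d−n)⌋ = 4.
Plotkin bound: M ≤ 2·4 = 8.
Given |C| = 7, check: satisfied.
This |C| is below the Plotkin bound.


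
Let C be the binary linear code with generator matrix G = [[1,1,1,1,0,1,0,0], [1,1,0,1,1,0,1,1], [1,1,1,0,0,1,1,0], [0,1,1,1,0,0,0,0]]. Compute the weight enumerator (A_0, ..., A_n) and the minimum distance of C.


Weight distribution: A_0 = 1, A_2 = 2, A_3 = 2, A_4 = 3, A_5 = 6, A_6 = 2. Minimum distance d = 2.

Enumerate all 2^4 = 16 messages m ∈ F_2^4.
For each, compute codeword c = mG in F_2^8, then tally its weight.
  m = 0000 → c = 00000000, weight = 0.
  m = 1000 → c = 11110100, weight = 5.
  m = 0100 → c = 11011011, weight = 6.
  m = 1100 → c = 00101111, weight = 5.
  m = 0010 → c = 11100110, weight = 5.
  m = 1010 → c = 00010010, weight = 2.
  m = 0110 → c = 00111101, weight = 5.
  m = 1110 → c = 11001001, weight = 4.
  m = 0001 → c = 01110000, weight = 3.
  m = 1001 → c = 10000100, weight = 2.
  m = 0101 → c = 10101011, weight = 5.
  m = 1101 → c = 01011111, weight = 6.
  m = 0011 → c = 10010110, weight = 4.
  m = 1011 → c = 01100010, weight = 3.
  m = 0111 → c = 01001101, weight = 4.
  m = 1111 → c = 10111001, weight = 5.
Tally weights:
  weight 0: 1 codewords.
  weight 2: 2 codewords.
  weight 3: 2 codewords.
  weight 4: 3 codewords.
  weight 5: 6 codewords.
  weight 6: 2 codewords.
Minimum distance d = smallest w > 0 with A_w > 0 = 2.
Sanity: Σ A_w = 16 = 2^4 = 16 ✓.


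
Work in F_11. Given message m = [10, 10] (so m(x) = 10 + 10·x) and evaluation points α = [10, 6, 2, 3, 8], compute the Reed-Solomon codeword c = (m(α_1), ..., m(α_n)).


c = [0, 4, 8, 7, 2]

Message polynomial: m(x) = 10 + 10·x (mod 11).
For each evaluation point α_i, compute m(α_i) mod 11:
  α_1 = 10: Horner steps 10 → 0, so m(10) = 0.
  α_2 = 6: Horner steps 10 → 4, so m(6) = 4.
  α_3 = 2: Horner steps 10 → 8, so m(2) = 8.
  α_4 = 3: Horner steps 10 → 7, so m(3) = 7.
  α_5 = 8: Horner steps 10 → 2, so m(8) = 2.
Codeword c = [0, 4, 8, 7, 2] ∈ F_11^5.


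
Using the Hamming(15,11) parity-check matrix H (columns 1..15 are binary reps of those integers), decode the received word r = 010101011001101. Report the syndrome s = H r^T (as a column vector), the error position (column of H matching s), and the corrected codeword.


s = (1, 1, 1, 1)^T, error position = 15, corrected codeword c = 010101011001100

Compute s = H r^T mod 2 one row at a time:
  s_1 = 1 + 1 + 0 + 0 + 1 + 1 + 0 + 1 = 5 ≡ 1 (mod 2).
  s_2 = 1 + 0 + 1 + 0 + 1 + 1 + 0 + 1 = 5 ≡ 1 (mod 2).
  s_3 = 1 + 0 + 1 + 0 + 0 + 0 + 0 + 1 = 3 ≡ 1 (mod 2).
  s_4 = 0 + 0 + 0 + 0 + 1 + 0 + 1 + 1 = 3 ≡ 1 (mod 2).
s = (1, 1, 1, 1)^T — this equals column 15 of H (binary 1111), so error is at position 15.
Correct: flip bit 15 of r = 010101011001101 to get c = 010101011001100.


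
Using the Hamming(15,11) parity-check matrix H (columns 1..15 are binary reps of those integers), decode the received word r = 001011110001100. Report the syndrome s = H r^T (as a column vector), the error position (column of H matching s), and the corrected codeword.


s = (1, 1, 1, 0)^T, error position = 14, corrected codeword c = 001011110001110

Compute s = H r^T mod 2 one row at a time:
  s_1 = 1 + 0 + 0 + 0 + 1 + 1 + 0 + 0 = 3 ≡ 1 (mod 2).
  s_2 = 0 + 1 + 1 + 1 + 1 + 1 + 0 + 0 = 5 ≡ 1 (mod 2).
  s_3 = 0 + 1 + 1 + 1 + 0 + 0 + 0 + 0 = 3 ≡ 1 (mod 2).
  s_4 = 0 + 1 + 1 + 1 + 0 + 0 + 1 + 0 = 4 ≡ 0 (mod 2).
s = (1, 1, 1, 0)^T — this equals column 14 of H (binary 1110), so error is at position 14.
Correct: flip bit 14 of r = 001011110001100 to get c = 001011110001110.


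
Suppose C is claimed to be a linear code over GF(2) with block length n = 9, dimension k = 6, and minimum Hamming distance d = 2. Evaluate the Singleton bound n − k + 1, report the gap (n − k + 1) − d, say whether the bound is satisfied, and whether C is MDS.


Singleton RHS = n − k + 1 = 4, slack = 2, bound satisfied, not MDS.

Singleton bound: d ≤ n − k + 1.
Here n = 9, k = 6, so n − k + 1 = 4.
Given d = 2, check d ≤ 4: YES.
Slack = (n − k + 1) − d = 2.
The code is NOT MDS (slack = 2 > 0).
Description: the claimed parameters are [9, 6, 2]_2; such a code would be non-MDS.


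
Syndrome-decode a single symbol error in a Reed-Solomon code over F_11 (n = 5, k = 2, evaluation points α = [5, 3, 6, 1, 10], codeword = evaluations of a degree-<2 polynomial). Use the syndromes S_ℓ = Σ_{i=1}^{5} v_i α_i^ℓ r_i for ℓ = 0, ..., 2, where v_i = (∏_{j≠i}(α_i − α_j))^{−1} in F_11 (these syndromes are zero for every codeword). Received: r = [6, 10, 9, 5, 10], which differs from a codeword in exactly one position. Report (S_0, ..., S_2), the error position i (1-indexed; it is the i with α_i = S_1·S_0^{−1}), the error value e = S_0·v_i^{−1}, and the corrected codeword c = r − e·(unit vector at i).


S = (8, 2, 6), error at position 2, error magnitude e = 10, c = [6, 0, 9, 5, 10].

Step 1: column multipliers v_i = (∏_{j≠i}(α_i − α_j))^{−1} mod 11.
  i = 1 (α = 5): (5−3)(5−6)(5−1)(5−10) = 2·(−1)·4·(−5) = 40 ≡ 7, so v_1 = 7^{−1} = 8 (mod 11).
  i = 2 (α = 3): (3−5)(3−6)(3−1)(3−10) = (−2)·(−3)·2·(−7) = −84 ≡ 4, so v_2 = 4^{−1} = 3 (mod 11).
  i = 3 (α = 6): (6−5)(6−3)(6−1)(6−10) = 1·3·5·(−4) = −60 ≡ 6, so v_3 = 6^{−1} = 2 (mod 11).
  i = 4 (α = 1): (1−5)(1−3)(1−6)(1−10) = (−4)·(−2)·(−5)·(−9) = 360 ≡ 8, so v_4 = 8^{−1} = 7 (mod 11).
  i = 5 (α = 10): (10−5)(10−3)(10−6)(10−1) = 5·7·4·9 = 1260 ≡ 6, so v_5 = 6^{−1} = 2 (mod 11).
  v = [8, 3, 2, 7, 2].
Step 2: syndromes of r = [6, 10, 9, 5, 10] (all sums mod 11).
  S_0 = Σ v_i r_i = 8·6 + 3·10 + 2·9 + 7·5 + 2·10 = 151 ≡ 8.
  S_1 = Σ v_i α_i r_i = 8·5·6 + 3·3·10 + 2·6·9 + 7·1·5 + 2·10·10 = 673 ≡ 2.
  α_i^2 mod 11 = [3, 9, 3, 1, 1].
  S_2 = Σ v_i α_i^2 r_i = 8·3·6 + 3·9·10 + 2·3·9 + 7·1·5 + 2·1·10 = 523 ≡ 6.
  S = (8, 2, 6) ≠ 0, so r is not a codeword (an error is present).
Step 3: locate the error. For a single error e at position i, S_ℓ = v_i·e·α_i^ℓ, so α_err = S_1/S_0.
  S_0^{−1} = 8^{−1} = 7 (mod 11), so α_err = 2·7 = 14 ≡ 3 = α_2. Error position i = 2.
  Consistency check: S_2/S_1 = 6·6 = 36 ≡ 3 = α_err ✓ (single-error assumption holds).
Step 4: error magnitude e = S_0/v_2 = S_0·∏_{j≠2}(α_2 − α_j) = 8·4 = 32 ≡ 10 (mod 11).
Step 5: correct position 2: c_2 = r_2 − e = 10 − 10 ≡ 0 (mod 11). Hence c = [6, 0, 9, 5, 10].
  Check: interpolating c through the α_i gives m(x) = 2 + 3·x (degree < 2) with m(α_i) = c_i for every i, so c is indeed a codeword.


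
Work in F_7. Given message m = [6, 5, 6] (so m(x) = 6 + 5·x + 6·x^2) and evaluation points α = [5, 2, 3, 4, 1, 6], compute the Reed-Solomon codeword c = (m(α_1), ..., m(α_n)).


c = [6, 5, 5, 3, 3, 0]

Message polynomial: m(x) = 6 + 5·x + 6·x^2 (mod 7).
For each evaluation point α_i, compute m(α_i) mod 7:
  α_1 = 5: Horner steps 6 → 0 → 6, so m(5) = 6.
  α_2 = 2: Horner steps 6 → 3 → 5, so m(2) = 5.
  α_3 = 3: Horner steps 6 → 2 → 5, so m(3) = 5.
  α_4 = 4: Horner steps 6 → 1 → 3, so m(4) = 3.
  α_5 = 1: Horner steps 6 → 4 → 3, so m(1) = 3.
  α_6 = 6: Horner steps 6 → 6 → 0, so m(6) = 0.
Codeword c = [6, 5, 5, 3, 3, 0] ∈ F_7^6.


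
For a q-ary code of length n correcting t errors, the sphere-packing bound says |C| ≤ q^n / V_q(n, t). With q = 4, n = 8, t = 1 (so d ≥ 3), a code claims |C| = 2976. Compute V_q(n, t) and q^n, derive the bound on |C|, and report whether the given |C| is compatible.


V_q(n, t) = 25, q^n = 65536, Hamming bound = 2621, |C| = 2976 > bound (violated).

Step 1: Compute V_q(n, t) = Σ_{j=0}^1 C(n, j) (q−1)^j.
  j = 0: C(8,0)·(3)^0 = 1·1 = 1.
  j = 1: C(8,1)·(3)^1 = 8·3 = 24.
  V_q(n, t) = 1 + 24 = 25.
Step 2: q^n = 4^8 = 65536.
Step 3: Hamming bound ⌊q^n / V_q(n,t)⌋ = ⌊65536/25⌋ = 2621.
Step 4: Compare |C| = 2976 to 2621: violated.
The claimed |C| lies above the Hamming bound, so no 4-ary code of length 8 with d ≥ 3 can have 2976 codewords.


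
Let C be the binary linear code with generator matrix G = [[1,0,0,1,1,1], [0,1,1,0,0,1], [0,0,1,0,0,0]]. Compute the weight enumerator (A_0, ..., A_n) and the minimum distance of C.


Weight distribution: A_0 = 1, A_1 = 1, A_2 = 1, A_3 = 1, A_4 = 2, A_5 = 2. Minimum distance d = 1.

Enumerate all 2^3 = 8 messages m ∈ F_2^3.
For each, compute codeword c = mG in F_2^6, then tally its weight.
  m = 000 → c = 000000, weight = 0.
  m = 100 → c = 100111, weight = 4.
  m = 010 → c = 011001, weight = 3.
  m = 110 → c = 111110, weight = 5.
  m = 001 → c = 001000, weight = 1.
  m = 101 → c = 101111, weight = 5.
  m = 011 → c = 010001, weight = 2.
  m = 111 → c = 110110, weight = 4.
Tally weights:
  weight 0: 1 codewords.
  weight 1: 1 codewords.
  weight 2: 1 codewords.
  weight 3: 1 codewords.
  weight 4: 2 codewords.
  weight 5: 2 codewords.
Minimum distance d = smallest w > 0 with A_w > 0 = 1.
Sanity: Σ A_w = 8 = 2^3 = 8 ✓.


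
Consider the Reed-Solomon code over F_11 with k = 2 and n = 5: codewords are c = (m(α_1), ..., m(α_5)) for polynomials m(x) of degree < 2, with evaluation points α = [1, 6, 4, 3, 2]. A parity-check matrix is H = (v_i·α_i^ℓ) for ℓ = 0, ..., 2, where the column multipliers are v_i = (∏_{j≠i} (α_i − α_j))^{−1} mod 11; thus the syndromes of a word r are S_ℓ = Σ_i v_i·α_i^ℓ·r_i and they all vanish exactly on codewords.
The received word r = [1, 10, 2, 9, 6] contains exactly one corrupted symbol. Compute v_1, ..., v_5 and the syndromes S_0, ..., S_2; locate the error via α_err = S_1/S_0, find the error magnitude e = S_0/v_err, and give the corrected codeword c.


S = (4, 8, 5), error at position 5, error magnitude e = 1, c = [1, 10, 2, 9, 5].

Step 1: column multipliers v_i = (∏_{j≠i}(α_i − α_j))^{−1} mod 11.
  i = 1 (α = 1): (1−6)(1−4)(1−3)(1−2) = (−5)·(−3)·(−2)·(−1) = 30 ≡ 8, so v_1 = 8^{−1} = 7 (mod 11).
  i = 2 (α = 6): (6−1)(6−4)(6−3)(6−2) = 5·2·3·4 = 120 ≡ 10, so v_2 = 10^{−1} = 10 (mod 11).
  i = 3 (α = 4): (4−1)(4−6)(4−3)(4−2) = 3·(−2)·1·2 = −12 ≡ 10, so v_3 = 10^{−1} = 10 (mod 11).
  i = 4 (α = 3): (3−1)(3−6)(3−4)(3−2) = 2·(−3)·(−1)·1 = 6 ≡ 6, so v_4 = 6^{−1} = 2 (mod 11).
  i = 5 (α = 2): (2−1)(2−6)(2−4)(2−3) = 1·(−4)·(−2)·(−1) = −8 ≡ 3, so v_5 = 3^{−1} = 4 (mod 11).
  v = [7, 10, 10, 2, 4].
Step 2: syndromes of r = [1, 10, 2, 9, 6] (all sums mod 11).
  S_0 = Σ v_i r_i = 7·1 + 10·10 + 10·2 + 2·9 + 4·6 = 169 ≡ 4.
  S_1 = Σ v_i α_i r_i = 7·1·1 + 10·6·10 + 10·4·2 + 2·3·9 + 4·2·6 = 789 ≡ 8.
  α_i^2 mod 11 = [1, 3, 5, 9, 4].
  S_2 = Σ v_i α_i^2 r_i = 7·1·1 + 10·3·10 + 10·5·2 + 2·9·9 + 4·4·6 = 665 ≡ 5.
  S = (4, 8, 5) ≠ 0, so r is not a codeword (an error is present).
Step 3: locate the error. For a single error e at position i, S_ℓ = v_i·e·α_i^ℓ, so α_err = S_1/S_0.
  S_0^{−1} = 4^{−1} = 3 (mod 11), so α_err = 8·3 = 24 ≡ 2 = α_5. Error position i = 5.
  Consistency check: S_2/S_1 = 5·7 = 35 ≡ 2 = α_err ✓ (single-error assumption holds).
Step 4: error magnitude e = S_0/v_5 = S_0·∏_{j≠5}(α_5 − α_j) = 4·3 = 12 ≡ 1 (mod 11).
Step 5: correct position 5: c_5 = r_5 − e = 6 − 1 ≡ 5 (mod 11). Hence c = [1, 10, 2, 9, 5].
  Check: interpolating c through the α_i gives m(x) = 8 + 4·x (degree < 2) with m(α_i) = c_i for every i, so c is indeed a codeword.


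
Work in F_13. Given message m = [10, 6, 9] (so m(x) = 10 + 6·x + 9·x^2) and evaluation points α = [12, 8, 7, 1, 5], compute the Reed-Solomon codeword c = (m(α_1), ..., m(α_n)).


c = [0, 10, 12, 12, 5]

Message polynomial: m(x) = 10 + 6·x + 9·x^2 (mod 13).
For each evaluation point α_i, compute m(α_i) mod 13:
  α_1 = 12: Horner steps 9 → 10 → 0, so m(12) = 0.
  α_2 = 8: Horner steps 9 → 0 → 10, so m(8) = 10.
  α_3 = 7: Horner steps 9 → 4 → 12, so m(7) = 12.
  α_4 = 1: Horner steps 9 → 2 → 12, so m(1) = 12.
  α_5 = 5: Horner steps 9 → 12 → 5, so m(5) = 5.
Codeword c = [0, 10, 12, 12, 5] ∈ F_13^5.


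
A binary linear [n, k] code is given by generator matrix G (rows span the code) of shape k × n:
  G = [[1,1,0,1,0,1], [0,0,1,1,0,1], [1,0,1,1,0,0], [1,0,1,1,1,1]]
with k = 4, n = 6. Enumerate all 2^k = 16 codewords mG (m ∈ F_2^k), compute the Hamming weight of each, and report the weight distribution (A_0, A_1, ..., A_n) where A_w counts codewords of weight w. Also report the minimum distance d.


Weight distribution: A_0 = 1, A_2 = 4, A_3 = 6, A_4 = 3, A_5 = 2. Minimum distance d = 2.

Enumerate all 2^4 = 16 messages m ∈ F_2^4.
For each, compute codeword c = mG in F_2^6, then tally its weight.
  m = 0000 → c = 000000, weight = 0.
  m = 1000 → c = 110101, weight = 4.
  m = 0100 → c = 001101, weight = 3.
  m = 1100 → c = 111000, weight = 3.
  m = 0010 → c = 101100, weight = 3.
  m = 1010 → c = 011001, weight = 3.
  m = 0110 → c = 100001, weight = 2.
  m = 1110 → c = 010100, weight = 2.
  m = 0001 → c = 101111, weight = 5.
  m = 1001 → c = 011010, weight = 3.
  m = 0101 → c = 100010, weight = 2.
  m = 1101 → c = 010111, weight = 4.
  m = 0011 → c = 000011, weight = 2.
  m = 1011 → c = 110110, weight = 4.
  m = 0111 → c = 001110, weight = 3.
  m = 1111 → c = 111011, weight = 5.
Tally weights:
  weight 0: 1 codewords.
  weight 2: 4 codewords.
  weight 3: 6 codewords.
  weight 4: 3 codewords.
  weight 5: 2 codewords.
Minimum distance d = smallest w > 0 with A_w > 0 = 2.
Sanity: Σ A_w = 16 = 2^4 = 16 ✓.


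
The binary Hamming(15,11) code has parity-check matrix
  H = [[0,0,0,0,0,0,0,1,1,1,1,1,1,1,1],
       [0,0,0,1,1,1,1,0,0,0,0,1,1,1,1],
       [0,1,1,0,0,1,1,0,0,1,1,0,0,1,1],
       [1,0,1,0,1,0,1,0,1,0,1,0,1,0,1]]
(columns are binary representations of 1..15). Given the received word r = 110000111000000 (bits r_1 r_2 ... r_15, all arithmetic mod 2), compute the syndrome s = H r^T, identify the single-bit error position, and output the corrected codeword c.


s = (0, 1, 0, 1)^T, error position = 5, corrected codeword c = 110010111000000

Compute s = H r^T mod 2 one row at a time:
  s_1 = 1 + 1 + 0 + 0 + 0 + 0 + 0 + 0 = 2 ≡ 0 (mod 2).
  s_2 = 0 + 0 + 0 + 1 + 0 + 0 + 0 + 0 = 1 ≡ 1 (mod 2).
  s_3 = 1 + 0 + 0 + 1 + 0 + 0 + 0 + 0 = 2 ≡ 0 (mod 2).
  s_4 = 1 + 0 + 0 + 1 + 1 + 0 + 0 + 0 = 3 ≡ 1 (mod 2).
s = (0, 1, 0, 1)^T — this equals column 5 of H (binary 0101), so error is at position 5.
Correct: flip bit 5 of r = 110000111000000 to get c = 110010111000000.


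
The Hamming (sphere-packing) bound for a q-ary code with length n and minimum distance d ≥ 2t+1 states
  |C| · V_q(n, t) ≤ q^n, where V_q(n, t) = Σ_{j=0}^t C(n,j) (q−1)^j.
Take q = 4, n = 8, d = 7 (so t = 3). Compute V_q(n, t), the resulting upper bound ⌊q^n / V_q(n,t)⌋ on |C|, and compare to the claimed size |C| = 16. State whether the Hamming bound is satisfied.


V_q(n, t) = 1789, q^n = 65536, Hamming bound = 36, |C| = 16 ≤ bound (satisfied).

Step 1: Compute V_q(n, t) = Σ_{j=0}^3 C(n, j) (q−1)^j.
  j = 0: C(8,0)·(3)^0 = 1·1 = 1.
  j = 1: C(8,1)·(3)^1 = 8·3 = 24.
  j = 2: C(8,2)·(3)^2 = 28·9 = 252.
  j = 3: C(8,3)·(3)^3 = 56·27 = 1512.
  V_q(n, t) = 1 + 24 + 252 + 1512 = 1789.
Step 2: q^n = 4^8 = 65536.
Step 3: Hamming bound ⌊q^n / V_q(n,t)⌋ = ⌊65536/1789⌋ = 36.
Step 4: Compare |C| = 16 to 36: satisfied.
The claimed |C| lies below the Hamming bound.
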